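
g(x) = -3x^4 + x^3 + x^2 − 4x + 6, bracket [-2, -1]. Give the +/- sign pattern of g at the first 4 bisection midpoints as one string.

midpoint -1.5: g = -4.3125 < 0 → [-1.5, -1]
midpoint -1.25: g = 3.285156 > 0 → [-1.5, -1.25]
midpoint -1.375: g = 0.067627 > 0 → [-1.5, -1.375]
midpoint -1.4375: g = -1.9642 < 0 → [-1.4375, -1.375]

-++-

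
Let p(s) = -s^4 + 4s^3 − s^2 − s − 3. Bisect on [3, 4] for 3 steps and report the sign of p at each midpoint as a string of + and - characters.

p(3.5) = 2.6875 > 0, so the root lies in [3.5, 4]
p(3.75) = -7.628906 < 0, so the root lies in [3.5, 3.75]
p(3.625) = -1.902588 < 0, so the root lies in [3.5, 3.625]

+--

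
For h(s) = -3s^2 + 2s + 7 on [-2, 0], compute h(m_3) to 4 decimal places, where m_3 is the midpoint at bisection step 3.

m = -1, h(m) = 2 (+); new bracket [-2, -1]
m = -1.5, h(m) = -2.75 (−); new bracket [-1.5, -1]
m = -1.25, h(m) = -0.1875 (−); new bracket [-1.25, -1]

-0.1875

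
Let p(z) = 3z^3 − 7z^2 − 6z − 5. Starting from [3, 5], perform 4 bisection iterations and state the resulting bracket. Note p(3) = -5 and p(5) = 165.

p(4) = 51 > 0, so the root lies in [3, 4]
p(3.5) = 16.875 > 0, so the root lies in [3, 3.5]
p(3.25) = 4.546875 > 0, so the root lies in [3, 3.25]
p(3.125) = -0.5566 < 0, so the root lies in [3.125, 3.25]

[3.125, 3.25]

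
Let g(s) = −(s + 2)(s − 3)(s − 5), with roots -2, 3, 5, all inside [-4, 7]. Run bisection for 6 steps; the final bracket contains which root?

-2

g(1.5) = -18.375 < 0, so the root lies in [-4, 1.5]
g(-1.25) = -19.921875 < 0, so the root lies in [-4, -1.25]
g(-2.625) = 26.806641 > 0, so the root lies in [-2.625, -1.25]
g(-1.9375) = -2.1409 < 0, so the root lies in [-2.625, -1.9375]
g(-2.28125) = 10.8152 > 0, so the root lies in [-2.28125, -1.9375]
g(-2.109375) = 3.973 > 0, so the root lies in [-2.109375, -1.9375]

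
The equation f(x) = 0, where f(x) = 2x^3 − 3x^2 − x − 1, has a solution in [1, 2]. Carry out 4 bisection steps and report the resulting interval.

m = 1.5, f(m) = -2.5 (−); new bracket [1.5, 2]
m = 1.75, f(m) = -1.21875 (−); new bracket [1.75, 2]
m = 1.875, f(m) = -0.238281 (−); new bracket [1.875, 2]
m = 1.9375, f(m) = 0.3472 (+); new bracket [1.875, 1.9375]

[1.875, 1.9375]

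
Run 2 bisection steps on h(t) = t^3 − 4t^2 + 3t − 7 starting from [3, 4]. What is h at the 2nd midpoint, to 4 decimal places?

0.7344

h(3.5) = -2.625 < 0, so the root lies in [3.5, 4]
h(3.75) = 0.734375 > 0, so the root lies in [3.5, 3.75]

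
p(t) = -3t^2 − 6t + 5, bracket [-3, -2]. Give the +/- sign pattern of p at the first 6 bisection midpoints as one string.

+-+---

m = -2.5, p(m) = 1.25 (+); new bracket [-3, -2.5]
m = -2.75, p(m) = -1.1875 (−); new bracket [-2.75, -2.5]
m = -2.625, p(m) = 0.078125 (+); new bracket [-2.75, -2.625]
m = -2.6875, p(m) = -0.543 (−); new bracket [-2.6875, -2.625]
m = -2.65625, p(m) = -0.2295 (−); new bracket [-2.65625, -2.625]
m = -2.640625, p(m) = -0.075 (−); new bracket [-2.640625, -2.625]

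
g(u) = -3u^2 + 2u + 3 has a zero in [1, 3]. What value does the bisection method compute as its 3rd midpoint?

g(2) = -5 < 0, so the root lies in [1, 2]
g(1.5) = -0.75 < 0, so the root lies in [1, 1.5]
g(1.25) = 0.8125 > 0, so the root lies in [1.25, 1.5]

1.25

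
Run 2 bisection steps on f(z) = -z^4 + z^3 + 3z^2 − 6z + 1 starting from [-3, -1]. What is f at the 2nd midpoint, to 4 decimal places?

-19.9375

m = -2, f(m) = 1 (+); new bracket [-3, -2]
m = -2.5, f(m) = -19.9375 (−); new bracket [-2.5, -2]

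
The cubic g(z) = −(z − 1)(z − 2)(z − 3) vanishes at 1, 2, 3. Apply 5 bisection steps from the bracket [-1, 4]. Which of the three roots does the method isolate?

z = 1.5 gives g = -0.375, negative; keep [-1, 1.5]
z = 0.25 gives g = 3.609375, positive; keep [0.25, 1.5]
z = 0.875 gives g = 0.298828, positive; keep [0.875, 1.5]
z = 1.1875 gives g = -0.2761, negative; keep [0.875, 1.1875]
z = 1.03125 gives g = -0.0596, negative; keep [0.875, 1.03125]

1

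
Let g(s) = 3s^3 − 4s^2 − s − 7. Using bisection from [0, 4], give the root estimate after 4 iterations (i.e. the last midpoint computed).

g(2) = -1 < 0, so the root lies in [2, 4]
g(3) = 35 > 0, so the root lies in [2, 3]
g(2.5) = 12.375 > 0, so the root lies in [2, 2.5]
g(2.25) = 4.6719 > 0, so the root lies in [2, 2.25]

2.25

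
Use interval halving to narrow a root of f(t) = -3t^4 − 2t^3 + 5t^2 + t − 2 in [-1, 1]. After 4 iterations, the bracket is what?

t = 0 gives f = -2, negative; keep [-1, 0]
t = -0.5 gives f = -1.1875, negative; keep [-1, -0.5]
t = -0.75 gives f = -0.042969, negative; keep [-1, -0.75]
t = -0.875 gives f = 0.5344, positive; keep [-0.875, -0.75]

[-0.875, -0.75]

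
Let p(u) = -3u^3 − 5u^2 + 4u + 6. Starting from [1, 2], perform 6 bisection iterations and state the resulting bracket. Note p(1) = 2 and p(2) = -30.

midpoint 1.5: p = -9.375 < 0 → [1, 1.5]
midpoint 1.25: p = -2.671875 < 0 → [1, 1.25]
midpoint 1.125: p = -0.099609 < 0 → [1, 1.125]
midpoint 1.0625: p = 1.0071 > 0 → [1.0625, 1.125]
midpoint 1.09375: p = 0.4682 > 0 → [1.09375, 1.125]
midpoint 1.109375: p = 0.188 > 0 → [1.109375, 1.125]

[1.109375, 1.125]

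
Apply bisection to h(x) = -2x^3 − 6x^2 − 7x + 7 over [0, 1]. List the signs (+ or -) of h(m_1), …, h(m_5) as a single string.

m = 0.5, h(m) = 1.75 (+); new bracket [0.5, 1]
m = 0.75, h(m) = -2.46875 (−); new bracket [0.5, 0.75]
m = 0.625, h(m) = -0.207031 (−); new bracket [0.5, 0.625]
m = 0.5625, h(m) = 0.8081 (+); new bracket [0.5625, 0.625]
m = 0.59375, h(m) = 0.3099 (+); new bracket [0.59375, 0.625]

+--++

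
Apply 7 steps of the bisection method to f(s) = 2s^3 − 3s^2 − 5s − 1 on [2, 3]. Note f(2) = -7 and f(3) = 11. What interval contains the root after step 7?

midpoint 2.5: f = -1 < 0 → [2.5, 3]
midpoint 2.75: f = 4.15625 > 0 → [2.5, 2.75]
midpoint 2.625: f = 1.378906 > 0 → [2.5, 2.625]
midpoint 2.5625: f = 0.1411 > 0 → [2.5, 2.5625]
midpoint 2.53125: f = -0.4413 < 0 → [2.53125, 2.5625]
midpoint 2.546875: f = -0.1531 < 0 → [2.546875, 2.5625]
midpoint 2.5546875: f = -0.0068 < 0 → [2.5546875, 2.5625]

[2.5546875, 2.5625]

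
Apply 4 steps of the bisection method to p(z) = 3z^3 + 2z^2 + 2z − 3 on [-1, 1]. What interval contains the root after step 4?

m = 0, p(m) = -3 (−); new bracket [0, 1]
m = 0.5, p(m) = -1.125 (−); new bracket [0.5, 1]
m = 0.75, p(m) = 0.890625 (+); new bracket [0.5, 0.75]
m = 0.625, p(m) = -0.2363 (−); new bracket [0.625, 0.75]

[0.625, 0.75]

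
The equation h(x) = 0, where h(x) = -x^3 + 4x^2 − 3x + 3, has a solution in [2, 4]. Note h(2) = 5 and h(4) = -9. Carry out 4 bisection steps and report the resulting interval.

midpoint 3: h = 3 > 0 → [3, 4]
midpoint 3.5: h = -1.375 < 0 → [3, 3.5]
midpoint 3.25: h = 1.171875 > 0 → [3.25, 3.5]
midpoint 3.375: h = -0.0059 < 0 → [3.25, 3.375]

[3.25, 3.375]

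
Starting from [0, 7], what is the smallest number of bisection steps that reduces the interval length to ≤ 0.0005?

14

Width after n steps is 7/2^n. Need 2^n ≥ 7/0.0005 = 14000.
2^13 = 8192 < 14000 ≤ 2^14 = 16384, so n = 14.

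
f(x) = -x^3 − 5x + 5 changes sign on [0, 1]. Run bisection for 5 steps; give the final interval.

[0.84375, 0.875]

f(0.5) = 2.375 > 0, so the root lies in [0.5, 1]
f(0.75) = 0.828125 > 0, so the root lies in [0.75, 1]
f(0.875) = -0.044922 < 0, so the root lies in [0.75, 0.875]
f(0.8125) = 0.4011 > 0, so the root lies in [0.8125, 0.875]
f(0.84375) = 0.1806 > 0, so the root lies in [0.84375, 0.875]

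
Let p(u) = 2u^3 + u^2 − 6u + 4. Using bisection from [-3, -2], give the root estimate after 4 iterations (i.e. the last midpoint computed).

m = -2.5, p(m) = -6 (−); new bracket [-2.5, -2]
m = -2.25, p(m) = -0.21875 (−); new bracket [-2.25, -2]
m = -2.125, p(m) = 2.074219 (+); new bracket [-2.25, -2.125]
m = -2.1875, p(m) = 0.9751 (+); new bracket [-2.25, -2.1875]

-2.1875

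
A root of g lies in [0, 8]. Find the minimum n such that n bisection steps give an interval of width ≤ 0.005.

11

Width after n steps is 8/2^n. Need 2^n ≥ 8/0.005 = 1600.
2^10 = 1024 < 1600 ≤ 2^11 = 2048, so n = 11.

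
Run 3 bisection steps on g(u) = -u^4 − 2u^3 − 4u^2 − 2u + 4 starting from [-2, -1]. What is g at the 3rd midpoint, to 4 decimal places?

0.8123

u = -1.5 gives g = -0.3125, negative; keep [-1.5, -1]
u = -1.25 gives g = 1.714844, positive; keep [-1.5, -1.25]
u = -1.375 gives g = 0.812256, positive; keep [-1.5, -1.375]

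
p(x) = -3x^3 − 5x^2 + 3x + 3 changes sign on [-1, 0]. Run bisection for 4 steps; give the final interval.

m = -0.5, p(m) = 0.625 (+); new bracket [-1, -0.5]
m = -0.75, p(m) = -0.796875 (−); new bracket [-0.75, -0.5]
m = -0.625, p(m) = -0.095703 (−); new bracket [-0.625, -0.5]
m = -0.5625, p(m) = 0.2644 (+); new bracket [-0.625, -0.5625]

[-0.625, -0.5625]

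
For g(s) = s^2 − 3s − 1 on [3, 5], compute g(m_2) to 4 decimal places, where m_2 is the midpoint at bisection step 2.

0.7500

g(4) = 3 > 0, so the root lies in [3, 4]
g(3.5) = 0.75 > 0, so the root lies in [3, 3.5]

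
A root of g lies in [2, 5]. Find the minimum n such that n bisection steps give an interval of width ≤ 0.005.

Width after n steps is 3/2^n. Need 2^n ≥ 3/0.005 = 600.
2^9 = 512 < 600 ≤ 2^10 = 1024, so n = 10.

10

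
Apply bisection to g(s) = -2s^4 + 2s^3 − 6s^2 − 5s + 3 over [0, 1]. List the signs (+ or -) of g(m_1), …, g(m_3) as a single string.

g(0.5) = -0.875 < 0, so the root lies in [0, 0.5]
g(0.25) = 1.398438 > 0, so the root lies in [0.25, 0.5]
g(0.375) = 0.347168 > 0, so the root lies in [0.375, 0.5]

-++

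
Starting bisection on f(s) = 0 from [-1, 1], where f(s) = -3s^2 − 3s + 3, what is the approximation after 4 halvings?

0.625

m = 0, f(m) = 3 (+); new bracket [0, 1]
m = 0.5, f(m) = 0.75 (+); new bracket [0.5, 1]
m = 0.75, f(m) = -0.9375 (−); new bracket [0.5, 0.75]
m = 0.625, f(m) = -0.0469 (−); new bracket [0.5, 0.625]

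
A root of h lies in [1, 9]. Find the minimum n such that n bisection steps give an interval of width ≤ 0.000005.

21

Width after n steps is 8/2^n. Need 2^n ≥ 8/0.000005 = 1600000.
2^20 = 1048576 < 1600000 ≤ 2^21 = 2097152, so n = 21.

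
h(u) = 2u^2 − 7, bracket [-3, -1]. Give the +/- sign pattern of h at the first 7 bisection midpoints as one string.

+--+---

m = -2, h(m) = 1 (+); new bracket [-2, -1]
m = -1.5, h(m) = -2.5 (−); new bracket [-2, -1.5]
m = -1.75, h(m) = -0.875 (−); new bracket [-2, -1.75]
m = -1.875, h(m) = 0.0312 (+); new bracket [-1.875, -1.75]
m = -1.8125, h(m) = -0.4297 (−); new bracket [-1.875, -1.8125]
m = -1.84375, h(m) = -0.2012 (−); new bracket [-1.875, -1.84375]
m = -1.859375, h(m) = -0.0854 (−); new bracket [-1.875, -1.859375]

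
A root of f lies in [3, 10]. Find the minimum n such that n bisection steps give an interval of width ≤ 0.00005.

Width after n steps is 7/2^n. Need 2^n ≥ 7/0.00005 = 140000.
2^17 = 131072 < 140000 ≤ 2^18 = 262144, so n = 18.

18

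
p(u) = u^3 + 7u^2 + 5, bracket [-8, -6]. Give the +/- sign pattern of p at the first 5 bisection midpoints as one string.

+---+

u = -7 gives p = 5, positive; keep [-8, -7]
u = -7.5 gives p = -23.125, negative; keep [-7.5, -7]
u = -7.25 gives p = -8.140625, negative; keep [-7.25, -7]
u = -7.125 gives p = -1.3457, negative; keep [-7.125, -7]
u = -7.0625 gives p = 1.8826, positive; keep [-7.125, -7.0625]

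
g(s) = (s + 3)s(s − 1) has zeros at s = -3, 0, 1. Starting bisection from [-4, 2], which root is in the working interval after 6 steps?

-3

m = -1, g(m) = 4 (+); new bracket [-4, -1]
m = -2.5, g(m) = 4.375 (+); new bracket [-4, -2.5]
m = -3.25, g(m) = -3.453125 (−); new bracket [-3.25, -2.5]
m = -2.875, g(m) = 1.3926 (+); new bracket [-3.25, -2.875]
m = -3.0625, g(m) = -0.7776 (−); new bracket [-3.0625, -2.875]
m = -2.96875, g(m) = 0.3682 (+); new bracket [-3.0625, -2.96875]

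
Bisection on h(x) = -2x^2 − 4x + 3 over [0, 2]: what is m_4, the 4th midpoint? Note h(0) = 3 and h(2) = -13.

0.625

x = 1 gives h = -3, negative; keep [0, 1]
x = 0.5 gives h = 0.5, positive; keep [0.5, 1]
x = 0.75 gives h = -1.125, negative; keep [0.5, 0.75]
x = 0.625 gives h = -0.2812, negative; keep [0.5, 0.625]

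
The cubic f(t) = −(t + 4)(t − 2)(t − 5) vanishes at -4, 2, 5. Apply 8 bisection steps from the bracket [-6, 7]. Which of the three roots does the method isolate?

t = 0.5 gives f = -30.375, negative; keep [-6, 0.5]
t = -2.75 gives f = -46.015625, negative; keep [-6, -2.75]
t = -4.375 gives f = 22.412109, positive; keep [-4.375, -2.75]
t = -3.5625 gives f = -20.8376, negative; keep [-4.375, -3.5625]
t = -3.96875 gives f = -1.6729, negative; keep [-4.375, -3.96875]
t = -4.171875 gives f = 9.7294, positive; keep [-4.171875, -3.96875]
t = -4.0703125 gives f = 3.8714, positive; keep [-4.0703125, -3.96875]
t = -4.01953125 gives f = 1.0604, positive; keep [-4.01953125, -3.96875]

-4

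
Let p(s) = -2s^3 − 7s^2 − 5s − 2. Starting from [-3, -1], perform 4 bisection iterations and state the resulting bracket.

[-2.75, -2.625]

m = -2, p(m) = -4 (−); new bracket [-3, -2]
m = -2.5, p(m) = -2 (−); new bracket [-3, -2.5]
m = -2.75, p(m) = 0.40625 (+); new bracket [-2.75, -2.5]
m = -2.625, p(m) = -0.9336 (−); new bracket [-2.75, -2.625]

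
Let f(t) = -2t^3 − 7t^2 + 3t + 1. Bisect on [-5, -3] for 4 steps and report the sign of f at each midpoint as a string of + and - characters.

midpoint -4: f = 5 > 0 → [-4, -3]
midpoint -3.5: f = -9.5 < 0 → [-4, -3.5]
midpoint -3.75: f = -3.21875 < 0 → [-4, -3.75]
midpoint -3.875: f = 0.6367 > 0 → [-3.875, -3.75]

+--+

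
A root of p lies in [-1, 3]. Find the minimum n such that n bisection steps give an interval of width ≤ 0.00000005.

Width after n steps is 4/2^n. Need 2^n ≥ 4/0.00000005 = 80000000.
2^26 = 67108864 < 80000000 ≤ 2^27 = 134217728, so n = 27.

27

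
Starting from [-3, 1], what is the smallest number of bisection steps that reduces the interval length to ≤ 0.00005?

17

Width after n steps is 4/2^n. Need 2^n ≥ 4/0.00005 = 80000.
2^16 = 65536 < 80000 ≤ 2^17 = 131072, so n = 17.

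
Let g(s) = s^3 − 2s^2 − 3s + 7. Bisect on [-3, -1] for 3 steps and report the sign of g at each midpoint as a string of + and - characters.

-++

m = -2, g(m) = -3 (−); new bracket [-2, -1]
m = -1.5, g(m) = 3.625 (+); new bracket [-2, -1.5]
m = -1.75, g(m) = 0.765625 (+); new bracket [-2, -1.75]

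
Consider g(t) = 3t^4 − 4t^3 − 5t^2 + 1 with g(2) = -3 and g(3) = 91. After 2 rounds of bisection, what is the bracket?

g(2.5) = 24.4375 > 0, so the root lies in [2, 2.5]
g(2.25) = 7.011719 > 0, so the root lies in [2, 2.25]

[2, 2.25]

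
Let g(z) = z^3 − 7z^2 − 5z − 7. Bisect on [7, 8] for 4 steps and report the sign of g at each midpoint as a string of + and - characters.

z = 7.5 gives g = -16.375, negative; keep [7.5, 8]
z = 7.75 gives g = -0.703125, negative; keep [7.75, 8]
z = 7.875 gives g = 7.888672, positive; keep [7.75, 7.875]
z = 7.8125 gives g = 3.5286, positive; keep [7.75, 7.8125]

--++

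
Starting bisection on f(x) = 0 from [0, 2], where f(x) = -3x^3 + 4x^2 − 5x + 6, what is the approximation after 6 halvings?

1.28125

midpoint 1: f = 2 > 0 → [1, 2]
midpoint 1.5: f = -2.625 < 0 → [1, 1.5]
midpoint 1.25: f = 0.140625 > 0 → [1.25, 1.5]
midpoint 1.375: f = -1.1113 < 0 → [1.25, 1.375]
midpoint 1.3125: f = -0.4548 < 0 → [1.25, 1.3125]
midpoint 1.28125: f = -0.1497 < 0 → [1.25, 1.28125]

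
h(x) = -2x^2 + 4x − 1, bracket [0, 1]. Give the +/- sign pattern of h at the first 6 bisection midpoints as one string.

+-++-+

x = 0.5 gives h = 0.5, positive; keep [0, 0.5]
x = 0.25 gives h = -0.125, negative; keep [0.25, 0.5]
x = 0.375 gives h = 0.21875, positive; keep [0.25, 0.375]
x = 0.3125 gives h = 0.0547, positive; keep [0.25, 0.3125]
x = 0.28125 gives h = -0.0332, negative; keep [0.28125, 0.3125]
x = 0.296875 gives h = 0.0112, positive; keep [0.28125, 0.296875]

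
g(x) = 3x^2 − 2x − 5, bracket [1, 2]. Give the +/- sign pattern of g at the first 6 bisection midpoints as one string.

-+-+-+

midpoint 1.5: g = -1.25 < 0 → [1.5, 2]
midpoint 1.75: g = 0.6875 > 0 → [1.5, 1.75]
midpoint 1.625: g = -0.328125 < 0 → [1.625, 1.75]
midpoint 1.6875: g = 0.168 > 0 → [1.625, 1.6875]
midpoint 1.65625: g = -0.083 < 0 → [1.65625, 1.6875]
midpoint 1.671875: g = 0.0417 > 0 → [1.65625, 1.671875]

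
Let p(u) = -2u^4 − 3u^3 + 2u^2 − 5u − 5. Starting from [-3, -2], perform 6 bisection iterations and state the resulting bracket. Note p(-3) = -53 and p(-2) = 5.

u = -2.5 gives p = -11.25, negative; keep [-2.5, -2]
u = -2.25 gives p = -0.710938, negative; keep [-2.25, -2]
u = -2.125 gives p = 2.661621, positive; keep [-2.25, -2.125]
u = -2.1875 gives p = 1.115, positive; keep [-2.25, -2.1875]
u = -2.21875 gives p = 0.2382, positive; keep [-2.25, -2.21875]
u = -2.234375 gives p = -0.2271, negative; keep [-2.234375, -2.21875]

[-2.234375, -2.21875]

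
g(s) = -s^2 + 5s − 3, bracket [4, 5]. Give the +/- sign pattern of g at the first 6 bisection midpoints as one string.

-+--++

s = 4.5 gives g = -0.75, negative; keep [4, 4.5]
s = 4.25 gives g = 0.1875, positive; keep [4.25, 4.5]
s = 4.375 gives g = -0.265625, negative; keep [4.25, 4.375]
s = 4.3125 gives g = -0.0352, negative; keep [4.25, 4.3125]
s = 4.28125 gives g = 0.0771, positive; keep [4.28125, 4.3125]
s = 4.296875 gives g = 0.0212, positive; keep [4.296875, 4.3125]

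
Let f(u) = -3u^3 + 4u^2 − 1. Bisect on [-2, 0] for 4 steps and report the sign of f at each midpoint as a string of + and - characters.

++--

m = -1, f(m) = 6 (+); new bracket [-1, 0]
m = -0.5, f(m) = 0.375 (+); new bracket [-0.5, 0]
m = -0.25, f(m) = -0.703125 (−); new bracket [-0.5, -0.25]
m = -0.375, f(m) = -0.2793 (−); new bracket [-0.5, -0.375]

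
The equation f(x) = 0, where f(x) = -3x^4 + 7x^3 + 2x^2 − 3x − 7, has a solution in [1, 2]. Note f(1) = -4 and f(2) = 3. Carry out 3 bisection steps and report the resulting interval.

[1.25, 1.375]

f(1.5) = 1.4375 > 0, so the root lies in [1, 1.5]
f(1.25) = -1.277344 < 0, so the root lies in [1.25, 1.5]
f(1.375) = 0.130127 > 0, so the root lies in [1.25, 1.375]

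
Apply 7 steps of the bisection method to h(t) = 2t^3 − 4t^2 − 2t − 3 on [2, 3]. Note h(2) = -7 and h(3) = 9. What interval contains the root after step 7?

t = 2.5 gives h = -1.75, negative; keep [2.5, 3]
t = 2.75 gives h = 2.84375, positive; keep [2.5, 2.75]
t = 2.625 gives h = 0.363281, positive; keep [2.5, 2.625]
t = 2.5625 gives h = -0.7378, negative; keep [2.5625, 2.625]
t = 2.59375 gives h = -0.1985, negative; keep [2.59375, 2.625]
t = 2.609375 gives h = 0.0795, positive; keep [2.59375, 2.609375]
t = 2.6015625 gives h = -0.0602, negative; keep [2.6015625, 2.609375]

[2.6015625, 2.609375]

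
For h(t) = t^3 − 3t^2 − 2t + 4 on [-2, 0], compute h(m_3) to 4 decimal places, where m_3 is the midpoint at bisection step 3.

-0.1406

m = -1, h(m) = 2 (+); new bracket [-2, -1]
m = -1.5, h(m) = -3.125 (−); new bracket [-1.5, -1]
m = -1.25, h(m) = -0.140625 (−); new bracket [-1.25, -1]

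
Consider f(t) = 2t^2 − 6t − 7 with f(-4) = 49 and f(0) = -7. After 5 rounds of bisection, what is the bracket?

[-1, -0.875]

f(-2) = 13 > 0, so the root lies in [-2, 0]
f(-1) = 1 > 0, so the root lies in [-1, 0]
f(-0.5) = -3.5 < 0, so the root lies in [-1, -0.5]
f(-0.75) = -1.375 < 0, so the root lies in [-1, -0.75]
f(-0.875) = -0.2188 < 0, so the root lies in [-1, -0.875]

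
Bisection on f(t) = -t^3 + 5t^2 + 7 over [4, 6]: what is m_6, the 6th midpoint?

m = 5, f(m) = 7 (+); new bracket [5, 6]
m = 5.5, f(m) = -8.125 (−); new bracket [5, 5.5]
m = 5.25, f(m) = 0.109375 (+); new bracket [5.25, 5.5]
m = 5.375, f(m) = -3.834 (−); new bracket [5.25, 5.375]
m = 5.3125, f(m) = -1.8196 (−); new bracket [5.25, 5.3125]
m = 5.28125, f(m) = -0.8445 (−); new bracket [5.25, 5.28125]

5.28125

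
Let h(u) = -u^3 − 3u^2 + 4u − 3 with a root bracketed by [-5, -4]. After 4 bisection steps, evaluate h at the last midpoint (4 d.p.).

u = -4.5 gives h = 9.375, positive; keep [-4.5, -4]
u = -4.25 gives h = 2.578125, positive; keep [-4.25, -4]
u = -4.125 gives h = -0.357422, negative; keep [-4.25, -4.125]
u = -4.1875 gives h = 1.073, positive; keep [-4.1875, -4.125]

1.0730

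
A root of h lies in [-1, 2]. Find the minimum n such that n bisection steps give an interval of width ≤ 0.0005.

Width after n steps is 3/2^n. Need 2^n ≥ 3/0.0005 = 6000.
2^12 = 4096 < 6000 ≤ 2^13 = 8192, so n = 13.

13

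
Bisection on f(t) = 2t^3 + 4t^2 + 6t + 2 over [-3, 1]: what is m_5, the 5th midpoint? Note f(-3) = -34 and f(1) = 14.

-0.375

m = -1, f(m) = -2 (−); new bracket [-1, 1]
m = 0, f(m) = 2 (+); new bracket [-1, 0]
m = -0.5, f(m) = -0.25 (−); new bracket [-0.5, 0]
m = -0.25, f(m) = 0.7188 (+); new bracket [-0.5, -0.25]
m = -0.375, f(m) = 0.207 (+); new bracket [-0.5, -0.375]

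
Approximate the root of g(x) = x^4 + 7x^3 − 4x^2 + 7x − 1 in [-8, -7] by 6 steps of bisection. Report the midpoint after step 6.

midpoint -7.5: g = -67.5625 < 0 → [-8, -7.5]
midpoint -7.75: g = 53.613281 > 0 → [-7.75, -7.5]
midpoint -7.625: g = -9.861084 < 0 → [-7.75, -7.625]
midpoint -7.6875: g = 21.1372 > 0 → [-7.6875, -7.625]
midpoint -7.65625: g = 5.4555 > 0 → [-7.65625, -7.625]
midpoint -7.640625: g = -2.2481 < 0 → [-7.65625, -7.640625]

-7.640625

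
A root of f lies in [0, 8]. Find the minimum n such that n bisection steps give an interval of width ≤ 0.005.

Width after n steps is 8/2^n. Need 2^n ≥ 8/0.005 = 1600.
2^10 = 1024 < 1600 ≤ 2^11 = 2048, so n = 11.

11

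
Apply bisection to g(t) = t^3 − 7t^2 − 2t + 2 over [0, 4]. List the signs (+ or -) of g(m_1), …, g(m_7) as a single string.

---++-+

midpoint 2: g = -22 < 0 → [0, 2]
midpoint 1: g = -6 < 0 → [0, 1]
midpoint 0.5: g = -0.625 < 0 → [0, 0.5]
midpoint 0.25: g = 1.0781 > 0 → [0.25, 0.5]
midpoint 0.375: g = 0.3184 > 0 → [0.375, 0.5]
midpoint 0.4375: g = -0.1311 < 0 → [0.375, 0.4375]
midpoint 0.40625: g = 0.0993 > 0 → [0.40625, 0.4375]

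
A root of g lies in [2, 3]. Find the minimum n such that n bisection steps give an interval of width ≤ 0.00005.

Width after n steps is 1/2^n. Need 2^n ≥ 1/0.00005 = 20000.
2^14 = 16384 < 20000 ≤ 2^15 = 32768, so n = 15.

15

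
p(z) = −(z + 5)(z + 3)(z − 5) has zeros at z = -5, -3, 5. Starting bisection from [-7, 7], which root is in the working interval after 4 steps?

5

z = 0 gives p = 75, positive; keep [0, 7]
z = 3.5 gives p = 82.875, positive; keep [3.5, 7]
z = 5.25 gives p = -21.140625, negative; keep [3.5, 5.25]
z = 4.375 gives p = 43.2129, positive; keep [4.375, 5.25]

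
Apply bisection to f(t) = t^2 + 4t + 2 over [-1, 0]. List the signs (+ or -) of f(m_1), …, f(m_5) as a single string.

+--+-

m = -0.5, f(m) = 0.25 (+); new bracket [-1, -0.5]
m = -0.75, f(m) = -0.4375 (−); new bracket [-0.75, -0.5]
m = -0.625, f(m) = -0.109375 (−); new bracket [-0.625, -0.5]
m = -0.5625, f(m) = 0.0664 (+); new bracket [-0.625, -0.5625]
m = -0.59375, f(m) = -0.0225 (−); new bracket [-0.59375, -0.5625]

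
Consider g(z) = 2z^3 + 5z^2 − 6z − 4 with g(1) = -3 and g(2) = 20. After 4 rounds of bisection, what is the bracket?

[1.1875, 1.25]

midpoint 1.5: g = 5 > 0 → [1, 1.5]
midpoint 1.25: g = 0.21875 > 0 → [1, 1.25]
midpoint 1.125: g = -1.574219 < 0 → [1.125, 1.25]
midpoint 1.1875: g = -0.7251 < 0 → [1.1875, 1.25]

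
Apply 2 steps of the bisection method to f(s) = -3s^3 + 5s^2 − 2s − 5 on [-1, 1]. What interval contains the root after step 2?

[-1, -0.5]

f(0) = -5 < 0, so the root lies in [-1, 0]
f(-0.5) = -2.375 < 0, so the root lies in [-1, -0.5]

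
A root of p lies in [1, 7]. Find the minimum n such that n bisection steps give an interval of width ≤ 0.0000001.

Width after n steps is 6/2^n. Need 2^n ≥ 6/0.0000001 = 60000000.
2^25 = 33554432 < 60000000 ≤ 2^26 = 67108864, so n = 26.

26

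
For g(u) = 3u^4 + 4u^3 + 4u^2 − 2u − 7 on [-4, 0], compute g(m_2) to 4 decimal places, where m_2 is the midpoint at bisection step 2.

-2.0000

g(-2) = 29 > 0, so the root lies in [-2, 0]
g(-1) = -2 < 0, so the root lies in [-2, -1]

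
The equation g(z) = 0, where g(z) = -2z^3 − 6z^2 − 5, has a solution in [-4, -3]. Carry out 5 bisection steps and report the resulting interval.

g(-3.5) = 7.25 > 0, so the root lies in [-3.5, -3]
g(-3.25) = 0.28125 > 0, so the root lies in [-3.25, -3]
g(-3.125) = -2.558594 < 0, so the root lies in [-3.25, -3.125]
g(-3.1875) = -1.1899 < 0, so the root lies in [-3.25, -3.1875]
g(-3.21875) = -0.4673 < 0, so the root lies in [-3.25, -3.21875]

[-3.25, -3.21875]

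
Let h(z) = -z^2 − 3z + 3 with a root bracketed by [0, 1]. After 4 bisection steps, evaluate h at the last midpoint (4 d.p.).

-0.0977

midpoint 0.5: h = 1.25 > 0 → [0.5, 1]
midpoint 0.75: h = 0.1875 > 0 → [0.75, 1]
midpoint 0.875: h = -0.390625 < 0 → [0.75, 0.875]
midpoint 0.8125: h = -0.0977 < 0 → [0.75, 0.8125]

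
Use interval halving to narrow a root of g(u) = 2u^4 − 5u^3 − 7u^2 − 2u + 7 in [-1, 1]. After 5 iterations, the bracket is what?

[0.75, 0.8125]

m = 0, g(m) = 7 (+); new bracket [0, 1]
m = 0.5, g(m) = 3.75 (+); new bracket [0.5, 1]
m = 0.75, g(m) = 0.085938 (+); new bracket [0.75, 1]
m = 0.875, g(m) = -2.2866 (−); new bracket [0.75, 0.875]
m = 0.8125, g(m) = -1.0564 (−); new bracket [0.75, 0.8125]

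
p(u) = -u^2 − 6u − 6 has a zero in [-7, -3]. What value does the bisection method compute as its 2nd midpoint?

u = -5 gives p = -1, negative; keep [-5, -3]
u = -4 gives p = 2, positive; keep [-5, -4]

-4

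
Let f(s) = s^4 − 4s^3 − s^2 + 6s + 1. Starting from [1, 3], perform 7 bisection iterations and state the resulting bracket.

f(2) = -7 < 0, so the root lies in [1, 2]
f(1.5) = -0.6875 < 0, so the root lies in [1, 1.5]
f(1.25) = 1.566406 > 0, so the root lies in [1.25, 1.5]
f(1.375) = 0.5354 > 0, so the root lies in [1.375, 1.5]
f(1.4375) = -0.0532 < 0, so the root lies in [1.375, 1.4375]
f(1.40625) = 0.247 > 0, so the root lies in [1.40625, 1.4375]
f(1.421875) = 0.0983 > 0, so the root lies in [1.421875, 1.4375]

[1.421875, 1.4375]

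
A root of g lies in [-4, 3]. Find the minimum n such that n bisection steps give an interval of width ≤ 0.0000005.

24

Width after n steps is 7/2^n. Need 2^n ≥ 7/0.0000005 = 14000000.
2^23 = 8388608 < 14000000 ≤ 2^24 = 16777216, so n = 24.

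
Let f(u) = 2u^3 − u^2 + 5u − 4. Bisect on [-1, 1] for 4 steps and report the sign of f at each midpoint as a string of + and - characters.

m = 0, f(m) = -4 (−); new bracket [0, 1]
m = 0.5, f(m) = -1.5 (−); new bracket [0.5, 1]
m = 0.75, f(m) = 0.03125 (+); new bracket [0.5, 0.75]
m = 0.625, f(m) = -0.7773 (−); new bracket [0.625, 0.75]

--+-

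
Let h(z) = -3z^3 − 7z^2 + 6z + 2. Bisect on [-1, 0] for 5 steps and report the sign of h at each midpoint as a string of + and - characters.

-+---

h(-0.5) = -2.375 < 0, so the root lies in [-0.5, 0]
h(-0.25) = 0.109375 > 0, so the root lies in [-0.5, -0.25]
h(-0.375) = -1.076172 < 0, so the root lies in [-0.375, -0.25]
h(-0.3125) = -0.467 < 0, so the root lies in [-0.3125, -0.25]
h(-0.28125) = -0.1745 < 0, so the root lies in [-0.28125, -0.25]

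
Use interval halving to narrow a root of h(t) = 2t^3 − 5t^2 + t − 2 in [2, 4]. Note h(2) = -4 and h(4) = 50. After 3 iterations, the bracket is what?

[2.25, 2.5]

h(3) = 10 > 0, so the root lies in [2, 3]
h(2.5) = 0.5 > 0, so the root lies in [2, 2.5]
h(2.25) = -2.28125 < 0, so the root lies in [2.25, 2.5]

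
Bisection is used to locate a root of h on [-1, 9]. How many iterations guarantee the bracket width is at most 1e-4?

17

Width after n steps is 10/2^n. Need 2^n ≥ 10/1e-4 = 100000.
2^16 = 65536 < 100000 ≤ 2^17 = 131072, so n = 17.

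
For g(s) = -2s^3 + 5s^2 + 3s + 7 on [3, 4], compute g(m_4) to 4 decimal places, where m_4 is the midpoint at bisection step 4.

g(3.5) = -7 < 0, so the root lies in [3, 3.5]
g(3.25) = 0.90625 > 0, so the root lies in [3.25, 3.5]
g(3.375) = -2.808594 < 0, so the root lies in [3.25, 3.375]
g(3.3125) = -0.8931 < 0, so the root lies in [3.25, 3.3125]

-0.8931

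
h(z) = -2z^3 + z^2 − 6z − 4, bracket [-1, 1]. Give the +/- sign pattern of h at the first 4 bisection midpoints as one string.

h(0) = -4 < 0, so the root lies in [-1, 0]
h(-0.5) = -0.5 < 0, so the root lies in [-1, -0.5]
h(-0.75) = 1.90625 > 0, so the root lies in [-0.75, -0.5]
h(-0.625) = 0.6289 > 0, so the root lies in [-0.625, -0.5]

--++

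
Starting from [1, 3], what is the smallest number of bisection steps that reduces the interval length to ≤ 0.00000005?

Width after n steps is 2/2^n. Need 2^n ≥ 2/0.00000005 = 40000000.
2^25 = 33554432 < 40000000 ≤ 2^26 = 67108864, so n = 26.

26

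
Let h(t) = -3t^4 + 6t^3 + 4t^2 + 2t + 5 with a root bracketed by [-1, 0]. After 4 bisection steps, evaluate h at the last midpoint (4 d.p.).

-0.6207

midpoint -0.5: h = 4.0625 > 0 → [-1, -0.5]
midpoint -0.75: h = 2.269531 > 0 → [-1, -0.75]
midpoint -0.875: h = 0.534424 > 0 → [-1, -0.875]
midpoint -0.9375: h = -0.6207 < 0 → [-0.9375, -0.875]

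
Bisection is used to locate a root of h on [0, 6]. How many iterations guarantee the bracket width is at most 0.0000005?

24

Width after n steps is 6/2^n. Need 2^n ≥ 6/0.0000005 = 12000000.
2^23 = 8388608 < 12000000 ≤ 2^24 = 16777216, so n = 24.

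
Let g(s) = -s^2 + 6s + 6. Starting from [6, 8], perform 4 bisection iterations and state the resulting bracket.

s = 7 gives g = -1, negative; keep [6, 7]
s = 6.5 gives g = 2.75, positive; keep [6.5, 7]
s = 6.75 gives g = 0.9375, positive; keep [6.75, 7]
s = 6.875 gives g = -0.0156, negative; keep [6.75, 6.875]

[6.75, 6.875]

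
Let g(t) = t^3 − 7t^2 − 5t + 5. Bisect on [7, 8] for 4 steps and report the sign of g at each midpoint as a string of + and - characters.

m = 7.5, g(m) = -4.375 (−); new bracket [7.5, 8]
m = 7.75, g(m) = 11.296875 (+); new bracket [7.5, 7.75]
m = 7.625, g(m) = 3.212891 (+); new bracket [7.5, 7.625]
m = 7.5625, g(m) = -0.6423 (−); new bracket [7.5625, 7.625]

-++-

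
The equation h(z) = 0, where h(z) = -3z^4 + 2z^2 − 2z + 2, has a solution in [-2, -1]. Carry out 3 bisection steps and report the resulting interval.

[-1.375, -1.25]

h(-1.5) = -5.6875 < 0, so the root lies in [-1.5, -1]
h(-1.25) = 0.300781 > 0, so the root lies in [-1.5, -1.25]
h(-1.375) = -2.192139 < 0, so the root lies in [-1.375, -1.25]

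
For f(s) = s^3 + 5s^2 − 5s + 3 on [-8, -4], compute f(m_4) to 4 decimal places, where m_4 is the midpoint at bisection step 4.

m = -6, f(m) = -3 (−); new bracket [-6, -4]
m = -5, f(m) = 28 (+); new bracket [-6, -5]
m = -5.5, f(m) = 15.375 (+); new bracket [-6, -5.5]
m = -5.75, f(m) = 6.9531 (+); new bracket [-6, -5.75]

6.9531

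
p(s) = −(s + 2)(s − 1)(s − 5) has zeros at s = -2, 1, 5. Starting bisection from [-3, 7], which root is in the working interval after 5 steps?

s = 2 gives p = 12, positive; keep [2, 7]
s = 4.5 gives p = 11.375, positive; keep [4.5, 7]
s = 5.75 gives p = -27.609375, negative; keep [4.5, 5.75]
s = 5.125 gives p = -3.6738, negative; keep [4.5, 5.125]
s = 4.8125 gives p = 4.8699, positive; keep [4.8125, 5.125]

5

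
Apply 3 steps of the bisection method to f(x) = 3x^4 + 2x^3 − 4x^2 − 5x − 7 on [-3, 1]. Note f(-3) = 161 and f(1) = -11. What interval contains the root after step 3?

f(-1) = -5 < 0, so the root lies in [-3, -1]
f(-2) = 19 > 0, so the root lies in [-2, -1]
f(-1.5) = -0.0625 < 0, so the root lies in [-2, -1.5]

[-2, -1.5]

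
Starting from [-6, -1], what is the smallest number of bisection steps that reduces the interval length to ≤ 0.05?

7

Width after n steps is 5/2^n. Need 2^n ≥ 5/0.05 = 100.
2^6 = 64 < 100 ≤ 2^7 = 128, so n = 7.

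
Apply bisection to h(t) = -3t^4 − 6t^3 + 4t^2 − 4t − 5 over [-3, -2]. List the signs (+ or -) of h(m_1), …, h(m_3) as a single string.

t = -2.5 gives h = 6.5625, positive; keep [-3, -2.5]
t = -2.75 gives h = -10.542969, negative; keep [-2.75, -2.5]
t = -2.625 gives h = -0.852295, negative; keep [-2.625, -2.5]

+--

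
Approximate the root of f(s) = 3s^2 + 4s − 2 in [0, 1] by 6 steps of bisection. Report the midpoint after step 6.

0.390625

s = 0.5 gives f = 0.75, positive; keep [0, 0.5]
s = 0.25 gives f = -0.8125, negative; keep [0.25, 0.5]
s = 0.375 gives f = -0.078125, negative; keep [0.375, 0.5]
s = 0.4375 gives f = 0.3242, positive; keep [0.375, 0.4375]
s = 0.40625 gives f = 0.1201, positive; keep [0.375, 0.40625]
s = 0.390625 gives f = 0.0203, positive; keep [0.375, 0.390625]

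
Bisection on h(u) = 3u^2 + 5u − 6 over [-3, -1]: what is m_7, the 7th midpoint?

-2.484375

u = -2 gives h = -4, negative; keep [-3, -2]
u = -2.5 gives h = 0.25, positive; keep [-2.5, -2]
u = -2.25 gives h = -2.0625, negative; keep [-2.5, -2.25]
u = -2.375 gives h = -0.9531, negative; keep [-2.5, -2.375]
u = -2.4375 gives h = -0.3633, negative; keep [-2.5, -2.4375]
u = -2.46875 gives h = -0.0596, negative; keep [-2.5, -2.46875]
u = -2.484375 gives h = 0.0945, positive; keep [-2.484375, -2.46875]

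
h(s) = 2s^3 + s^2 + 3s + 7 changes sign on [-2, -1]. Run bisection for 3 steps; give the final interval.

m = -1.5, h(m) = -2 (−); new bracket [-1.5, -1]
m = -1.25, h(m) = 0.90625 (+); new bracket [-1.5, -1.25]
m = -1.375, h(m) = -0.433594 (−); new bracket [-1.375, -1.25]

[-1.375, -1.25]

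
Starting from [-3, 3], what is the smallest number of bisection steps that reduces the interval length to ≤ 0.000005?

21

Width after n steps is 6/2^n. Need 2^n ≥ 6/0.000005 = 1200000.
2^20 = 1048576 < 1200000 ≤ 2^21 = 2097152, so n = 21.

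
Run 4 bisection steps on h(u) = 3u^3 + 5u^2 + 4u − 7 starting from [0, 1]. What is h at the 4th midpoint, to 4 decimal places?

h(0.5) = -3.375 < 0, so the root lies in [0.5, 1]
h(0.75) = 0.078125 > 0, so the root lies in [0.5, 0.75]
h(0.625) = -1.814453 < 0, so the root lies in [0.625, 0.75]
h(0.6875) = -0.9119 < 0, so the root lies in [0.6875, 0.75]

-0.9119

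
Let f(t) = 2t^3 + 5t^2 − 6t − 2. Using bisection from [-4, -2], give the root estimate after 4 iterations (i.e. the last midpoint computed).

m = -3, f(m) = 7 (+); new bracket [-4, -3]
m = -3.5, f(m) = -5.5 (−); new bracket [-3.5, -3]
m = -3.25, f(m) = 1.65625 (+); new bracket [-3.5, -3.25]
m = -3.375, f(m) = -1.6836 (−); new bracket [-3.375, -3.25]

-3.375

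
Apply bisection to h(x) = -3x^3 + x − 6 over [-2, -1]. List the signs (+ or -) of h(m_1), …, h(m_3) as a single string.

+-+

h(-1.5) = 2.625 > 0, so the root lies in [-1.5, -1]
h(-1.25) = -1.390625 < 0, so the root lies in [-1.5, -1.25]
h(-1.375) = 0.423828 > 0, so the root lies in [-1.375, -1.25]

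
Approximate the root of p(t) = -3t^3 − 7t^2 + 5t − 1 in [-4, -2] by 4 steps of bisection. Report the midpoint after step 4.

midpoint -3: p = 2 > 0 → [-3, -2]
midpoint -2.5: p = -10.375 < 0 → [-3, -2.5]
midpoint -2.75: p = -5.296875 < 0 → [-3, -2.75]
midpoint -2.875: p = -1.9434 < 0 → [-3, -2.875]

-2.875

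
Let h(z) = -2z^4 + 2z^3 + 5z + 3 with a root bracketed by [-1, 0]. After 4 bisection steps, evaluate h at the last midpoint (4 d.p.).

-0.3687

midpoint -0.5: h = 0.125 > 0 → [-1, -0.5]
midpoint -0.75: h = -2.226562 < 0 → [-0.75, -0.5]
midpoint -0.625: h = -0.918457 < 0 → [-0.625, -0.5]
midpoint -0.5625: h = -0.3687 < 0 → [-0.5625, -0.5]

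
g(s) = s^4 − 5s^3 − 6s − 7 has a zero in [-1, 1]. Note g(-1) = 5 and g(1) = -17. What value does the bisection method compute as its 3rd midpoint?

-0.75

m = 0, g(m) = -7 (−); new bracket [-1, 0]
m = -0.5, g(m) = -3.3125 (−); new bracket [-1, -0.5]
m = -0.75, g(m) = -0.074219 (−); new bracket [-1, -0.75]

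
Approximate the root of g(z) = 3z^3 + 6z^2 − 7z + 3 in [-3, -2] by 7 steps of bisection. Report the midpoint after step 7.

midpoint -2.5: g = 11.125 > 0 → [-3, -2.5]
midpoint -2.75: g = 5.234375 > 0 → [-3, -2.75]
midpoint -2.875: g = 1.427734 > 0 → [-3, -2.875]
midpoint -2.9375: g = -0.7063 < 0 → [-2.9375, -2.875]
midpoint -2.90625: g = 0.3804 > 0 → [-2.9375, -2.90625]
midpoint -2.921875: g = -0.158 < 0 → [-2.921875, -2.90625]
midpoint -2.9140625: g = 0.1124 > 0 → [-2.921875, -2.9140625]

-2.9140625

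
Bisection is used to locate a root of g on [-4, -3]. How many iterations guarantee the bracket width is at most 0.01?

Width after n steps is 1/2^n. Need 2^n ≥ 1/0.01 = 100.
2^6 = 64 < 100 ≤ 2^7 = 128, so n = 7.

7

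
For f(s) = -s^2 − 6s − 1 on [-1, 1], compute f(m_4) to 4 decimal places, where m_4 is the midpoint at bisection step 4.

-0.2656

s = 0 gives f = -1, negative; keep [-1, 0]
s = -0.5 gives f = 1.75, positive; keep [-0.5, 0]
s = -0.25 gives f = 0.4375, positive; keep [-0.25, 0]
s = -0.125 gives f = -0.2656, negative; keep [-0.25, -0.125]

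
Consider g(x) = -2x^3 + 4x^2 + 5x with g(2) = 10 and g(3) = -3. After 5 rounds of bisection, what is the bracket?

m = 2.5, g(m) = 6.25 (+); new bracket [2.5, 3]
m = 2.75, g(m) = 2.40625 (+); new bracket [2.75, 3]
m = 2.875, g(m) = -0.089844 (−); new bracket [2.75, 2.875]
m = 2.8125, g(m) = 1.2085 (+); new bracket [2.8125, 2.875]
m = 2.84375, g(m) = 0.5721 (+); new bracket [2.84375, 2.875]

[2.84375, 2.875]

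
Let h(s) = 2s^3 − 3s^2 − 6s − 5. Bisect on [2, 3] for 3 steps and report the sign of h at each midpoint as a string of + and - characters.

--+

s = 2.5 gives h = -7.5, negative; keep [2.5, 3]
s = 2.75 gives h = -2.59375, negative; keep [2.75, 3]
s = 2.875 gives h = 0.480469, positive; keep [2.75, 2.875]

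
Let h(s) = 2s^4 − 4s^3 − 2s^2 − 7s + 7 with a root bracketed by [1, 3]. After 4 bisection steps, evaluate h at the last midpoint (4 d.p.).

-2.5464

s = 2 gives h = -15, negative; keep [2, 3]
s = 2.5 gives h = -7.375, negative; keep [2.5, 3]
s = 2.75 gives h = 3.820312, positive; keep [2.5, 2.75]
s = 2.625 gives h = -2.5464, negative; keep [2.625, 2.75]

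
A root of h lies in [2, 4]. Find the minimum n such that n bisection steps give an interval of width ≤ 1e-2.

8

Width after n steps is 2/2^n. Need 2^n ≥ 2/1e-2 = 200.
2^7 = 128 < 200 ≤ 2^8 = 256, so n = 8.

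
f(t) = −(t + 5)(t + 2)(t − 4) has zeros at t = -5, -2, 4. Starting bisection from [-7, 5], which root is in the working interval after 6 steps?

midpoint -1: f = 20 > 0 → [-1, 5]
midpoint 2: f = 56 > 0 → [2, 5]
midpoint 3.5: f = 23.375 > 0 → [3.5, 5]
midpoint 4.25: f = -14.4531 < 0 → [3.5, 4.25]
midpoint 3.875: f = 6.5176 > 0 → [3.875, 4.25]
midpoint 4.0625: f = -3.4338 < 0 → [3.875, 4.0625]

4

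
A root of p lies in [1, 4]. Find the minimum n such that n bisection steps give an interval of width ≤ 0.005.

Width after n steps is 3/2^n. Need 2^n ≥ 3/0.005 = 600.
2^9 = 512 < 600 ≤ 2^10 = 1024, so n = 10.

10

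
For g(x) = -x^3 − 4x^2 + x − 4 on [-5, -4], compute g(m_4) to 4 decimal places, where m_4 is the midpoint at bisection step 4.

0.1775

midpoint -4.5: g = 1.625 > 0 → [-4.5, -4]
midpoint -4.25: g = -3.734375 < 0 → [-4.5, -4.25]
midpoint -4.375: g = -1.197266 < 0 → [-4.5, -4.375]
midpoint -4.4375: g = 0.1775 > 0 → [-4.4375, -4.375]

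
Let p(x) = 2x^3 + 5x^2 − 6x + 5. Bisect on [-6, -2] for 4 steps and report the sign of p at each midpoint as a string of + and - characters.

-++-

midpoint -4: p = -19 < 0 → [-4, -2]
midpoint -3: p = 14 > 0 → [-4, -3]
midpoint -3.5: p = 1.5 > 0 → [-4, -3.5]
midpoint -3.75: p = -7.6562 < 0 → [-3.75, -3.5]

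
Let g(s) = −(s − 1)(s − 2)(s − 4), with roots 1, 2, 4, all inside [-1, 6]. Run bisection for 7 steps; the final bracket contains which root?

midpoint 2.5: g = 1.125 > 0 → [2.5, 6]
midpoint 4.25: g = -1.828125 < 0 → [2.5, 4.25]
midpoint 3.375: g = 2.041016 > 0 → [3.375, 4.25]
midpoint 3.8125: g = 0.9558 > 0 → [3.8125, 4.25]
midpoint 4.03125: g = -0.1924 < 0 → [3.8125, 4.03125]
midpoint 3.921875: g = 0.4387 > 0 → [3.921875, 4.03125]
midpoint 3.9765625: g = 0.1379 > 0 → [3.9765625, 4.03125]

4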